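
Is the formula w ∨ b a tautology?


Build the truth table over {b, w}:
b | w | φ
---------
F | F | F
T | F | T
F | T | T
T | T | T
Counterexample at row 1: with b=F, w=F, the formula is F.

No, it is not a tautology.


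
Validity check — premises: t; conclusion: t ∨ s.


This matches the form of disjunction introduction: the conclusion follows in every model of the premises.

Valid.


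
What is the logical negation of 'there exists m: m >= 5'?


¬(for all x: φ) = there exists x: ¬φ, and ¬(there exists x: φ) = for all x: ¬φ.
Apply to the existential statement.

for all m: NOT(m >= 5)


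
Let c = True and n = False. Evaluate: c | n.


Disjunction is false only when both operands are false.
Substitute: c=True, n=False.
True | False evaluates to True.

True


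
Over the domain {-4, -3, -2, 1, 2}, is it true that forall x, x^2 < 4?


Evaluate the predicate on each element: -4:False, -3:False, -2:False, 1:True, 2:False.
Counterexample x = -4 fails the predicate.

False


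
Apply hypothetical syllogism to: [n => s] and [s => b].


Hypothetical syllogism: from (P → Q) and (Q → R), infer (P → R).
Chain the two implications through the shared middle term 's'.

n => b


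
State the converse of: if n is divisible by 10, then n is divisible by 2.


The converse of (P → Q) is (Q → P). It is not in general equivalent to the original.
Here P = 'n is divisible by 10' and Q = 'n is divisible by 2'.

If n is divisible by 2, then n is divisible by 10.


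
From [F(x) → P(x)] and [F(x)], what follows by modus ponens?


Modus ponens: from (P → Q) and P, infer Q.
P = 'F(x)' is asserted, and P → Q holds, so Q follows.

P(x).


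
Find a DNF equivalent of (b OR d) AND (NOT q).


Step 1: Distribute ∧ over ∨: (b ∨ d) ∧ (¬q) = (b ∧ (¬q)) ∨ (d ∧ (¬q)).

(b AND (NOT q)) OR (d AND (NOT q))


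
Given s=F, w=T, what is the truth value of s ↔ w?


Biconditional is true when both operands have the same truth value.
Substitute: s=F, w=T.
F ↔ T evaluates to F.

F


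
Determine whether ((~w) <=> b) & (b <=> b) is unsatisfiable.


Truth table over {b, w}:
b | w | φ
---------
False | False | False
True | False | True
False | True | True
True | True | False
Satisfying assignment at row 2: b=True, w=False gives True.

No, it is not a contradiction.


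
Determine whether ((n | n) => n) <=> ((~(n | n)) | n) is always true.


Build the truth table over {n}:
n | φ
-----
False | True
True | True
Every row evaluates to true.

Yes, it is a tautology.


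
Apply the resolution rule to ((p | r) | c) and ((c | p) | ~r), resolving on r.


The clauses contain complementary literals r and ~r.
Resolution eliminates this pair and disjoins the remaining literals (merging duplicates).

(c | p)


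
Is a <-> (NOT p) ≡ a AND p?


Compare truth tables:
a | p | φ | ψ
-------------
F | F | F | F
T | F | T | F
F | T | T | F
T | T | F | T
They differ at row 2 (a=T, p=F): φ=T but ψ=F.

No, they are not logically equivalent.


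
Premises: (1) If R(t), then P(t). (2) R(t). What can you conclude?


Modus ponens: from (P → Q) and P, infer Q.
P = 'R(t)' is asserted, and P → Q holds, so Q follows.

P(t).


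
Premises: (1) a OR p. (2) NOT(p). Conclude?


Disjunctive syllogism: from (P ∨ Q) and ¬P, infer Q.
One disjunct, 'p', is ruled out; the other must hold.

a


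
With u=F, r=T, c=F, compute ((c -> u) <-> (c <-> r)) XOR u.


Substitute u=F, r=T, c=F:
c -> u = F -> F = T
c <-> r = F <-> T = F
(c -> u) <-> (c <-> r) = T <-> F = F
((c -> u) <-> (c <-> r)) XOR u = F XOR F = F

F


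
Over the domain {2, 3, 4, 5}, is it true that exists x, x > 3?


Evaluate the predicate on each element: 2:False, 3:False, 4:True, 5:True.
Witness x = 4 satisfies the predicate.

True


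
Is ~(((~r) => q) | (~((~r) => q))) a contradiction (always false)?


Truth table over {q, r}:
q | r | φ
---------
False | False | False
True | False | False
False | True | False
True | True | False
Every row is false.

Yes, it is a contradiction.


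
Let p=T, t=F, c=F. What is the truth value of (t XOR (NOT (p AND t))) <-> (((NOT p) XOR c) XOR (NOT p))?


Substitute p=T, t=F, c=F:
p AND t = T AND F = F
NOT (p AND t) = T
t XOR (NOT (p AND t)) = F XOR T = T
NOT p = F
(NOT p) XOR c = F XOR F = F
NOT p = F
((NOT p) XOR c) XOR (NOT p) = F XOR F = F
(t XOR (NOT (p AND t))) <-> (((NOT p) XOR c) XOR (NOT p)) = T <-> F = F

F


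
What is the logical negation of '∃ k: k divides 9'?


¬(∀ x: φ) = ∃ x: ¬φ, and ¬(∃ x: φ) = ∀ x: ¬φ.
Apply to the existential statement.

∀ k: ¬(k divides 9)


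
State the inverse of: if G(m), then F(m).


The inverse of (P → Q) is (¬P → ¬Q). It is equivalent to the converse, not to the original.
Here P = 'G(m)' and Q = 'F(m)'.

If not (G(m)), then not (F(m)).


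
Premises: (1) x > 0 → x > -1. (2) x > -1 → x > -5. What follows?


Hypothetical syllogism: from (P → Q) and (Q → R), infer (P → R).
Chain the two implications through the shared middle term 'x > -1'.

x > 0 → x > -5


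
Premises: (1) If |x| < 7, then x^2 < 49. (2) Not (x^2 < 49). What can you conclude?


Modus tollens: from (P → Q) and ¬Q, infer ¬P.
Q = 'x^2 < 49' is denied; since P → Q, P must also fail.

Not (|x| < 7).


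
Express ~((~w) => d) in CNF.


Step 1: Rewrite (¬w) → d as ¬(¬w) ∨ d.
Step 2: Negate: ¬(¬(¬w) ∨ d) = (¬w) ∧ ¬d (De Morgan + double negation).

(~w) & (~d)


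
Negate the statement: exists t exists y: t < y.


Negation flips each quantifier (∀↔∃) and negates the inner predicate.
¬(exists t exists y: φ) = forall t forall y: ¬φ.

forall t forall y: ~(t < y)


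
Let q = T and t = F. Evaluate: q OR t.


Disjunction is false only when both operands are false.
Substitute: q=T, t=F.
T OR F evaluates to T.

T


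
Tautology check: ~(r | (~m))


Build the truth table over {m, r}:
m | r | φ
---------
False | False | False
True | False | True
False | True | False
True | True | False
Counterexample at row 1: with m=False, r=False, the formula is False.

No, it is not a tautology.


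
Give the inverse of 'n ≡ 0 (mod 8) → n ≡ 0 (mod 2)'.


The inverse of (P → Q) is (¬P → ¬Q). It is equivalent to the converse, not to the original.
Here P = 'n ≡ 0 (mod 8)' and Q = 'n ≡ 0 (mod 2)'.

If not (n ≡ 0 (mod 8)), then not (n ≡ 0 (mod 2)).


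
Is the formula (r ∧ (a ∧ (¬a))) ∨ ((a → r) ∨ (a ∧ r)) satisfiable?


Search for a satisfying assignment over {a, r}.
Try a=F, r=F: the formula evaluates to T.
A satisfying assignment exists.

Satisfiable.


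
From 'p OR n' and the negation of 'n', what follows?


Disjunctive syllogism: from (P ∨ Q) and ¬P, infer Q.
One disjunct, 'n', is ruled out; the other must hold.

p


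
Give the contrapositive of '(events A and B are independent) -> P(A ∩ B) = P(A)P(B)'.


The contrapositive of (P → Q) is (¬Q → ¬P); it is logically equivalent to the original.
Here P = '(events A and B are independent)' and Q = 'P(A ∩ B) = P(A)P(B)'.

If not (P(A ∩ B) = P(A)P(B)), then not ((events A and B are independent)).


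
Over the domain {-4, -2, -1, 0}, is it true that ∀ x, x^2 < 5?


Evaluate the predicate on each element: -4:F, -2:T, -1:T, 0:T.
Counterexample x = -4 fails the predicate.

F


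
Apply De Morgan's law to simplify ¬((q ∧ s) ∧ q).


De Morgan: the negation of a conjunction is the disjunction of the negations.
Distribute ¬ across ∧, flipping it to ∨, and negate each literal.

((¬q) ∨ (¬s)) ∨ (¬q)


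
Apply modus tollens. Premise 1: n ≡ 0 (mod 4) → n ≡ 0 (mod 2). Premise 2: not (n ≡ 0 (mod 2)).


Modus tollens: from (P → Q) and ¬Q, infer ¬P.
Q = 'n ≡ 0 (mod 2)' is denied; since P → Q, P must also fail.

Not (n ≡ 0 (mod 4)).


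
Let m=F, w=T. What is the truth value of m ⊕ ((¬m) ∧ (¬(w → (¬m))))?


Substitute m=F, w=T:
¬m = T
¬m = T
w → (¬m) = T → T = T
¬(w → (¬m)) = F
(¬m) ∧ (¬(w → (¬m))) = T ∧ F = F
m ⊕ ((¬m) ∧ (¬(w → (¬m)))) = F ⊕ F = F

F


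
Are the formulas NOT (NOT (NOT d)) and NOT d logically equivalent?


Compare truth tables:
d | φ | ψ
---------
F | T | T
T | F | F
The columns φ and ψ agree on every row.

Yes, they are logically equivalent.


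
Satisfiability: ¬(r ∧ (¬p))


Search for a satisfying assignment over {p, r}.
Try p=F, r=F: the formula evaluates to T.
A satisfying assignment exists.

Satisfiable.


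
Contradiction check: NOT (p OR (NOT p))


Truth table over {p}:
p | φ
-----
F | F
T | F
Every row is false.

Yes, it is a contradiction.


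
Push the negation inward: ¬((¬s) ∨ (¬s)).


De Morgan: the negation of a disjunction is the conjunction of the negations.
Distribute ¬ across ∨, flipping it to ∧, and negate each literal.

s ∧ s


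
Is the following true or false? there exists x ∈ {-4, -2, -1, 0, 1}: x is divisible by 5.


Evaluate the predicate on each element: -4:F, -2:F, -1:F, 0:T, 1:F.
Witness x = 0 satisfies the predicate.

T


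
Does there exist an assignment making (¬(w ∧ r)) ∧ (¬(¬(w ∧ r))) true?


Check all 4 assignments over {r, w}:
r | w | φ
---------
F | F | F
T | F | F
F | T | F
T | T | F
No assignment makes the formula true.

Unsatisfiable.


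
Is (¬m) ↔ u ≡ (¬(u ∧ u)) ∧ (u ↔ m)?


Compare truth tables:
m | u | φ | ψ
-------------
F | F | F | T
T | F | T | F
F | T | T | F
T | T | F | F
They differ at row 1 (m=F, u=F): φ=F but ψ=T.

No, they are not logically equivalent.


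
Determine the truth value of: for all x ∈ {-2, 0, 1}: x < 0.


Evaluate the predicate on each element: -2:T, 0:F, 1:F.
Counterexample x = 0 fails the predicate.

F


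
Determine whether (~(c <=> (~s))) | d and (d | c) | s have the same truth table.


Compare truth tables:
c | d | s | φ | ψ
-----------------
False | False | False | True | False
True | False | False | False | True
False | True | False | True | True
True | True | False | True | True
False | False | True | False | True
True | False | True | True | True
False | True | True | True | True
True | True | True | True | True
They differ at row 1 (c=False, d=False, s=False): φ=True but ψ=False.

No, they are not logically equivalent.


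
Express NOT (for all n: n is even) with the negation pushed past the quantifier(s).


¬(for all x: φ) = there exists x: ¬φ, and ¬(there exists x: φ) = for all x: ¬φ.
Apply to the universal statement.

there exists n: NOT(n is even)


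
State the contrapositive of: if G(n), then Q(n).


The contrapositive of (P → Q) is (¬Q → ¬P); it is logically equivalent to the original.
Here P = 'G(n)' and Q = 'Q(n)'.

If not (Q(n)), then not (G(n)).


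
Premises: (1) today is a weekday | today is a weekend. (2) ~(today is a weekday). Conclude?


Disjunctive syllogism: from (P ∨ Q) and ¬P, infer Q.
One disjunct, 'today is a weekday', is ruled out; the other must hold.

today is a weekend


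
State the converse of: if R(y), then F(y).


The converse of (P → Q) is (Q → P). It is not in general equivalent to the original.
Here P = 'R(y)' and Q = 'F(y)'.

If F(y), then R(y).


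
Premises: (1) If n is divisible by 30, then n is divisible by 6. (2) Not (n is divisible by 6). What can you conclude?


Modus tollens: from (P → Q) and ¬Q, infer ¬P.
Q = 'n is divisible by 6' is denied; since P → Q, P must also fail.

Not (n is divisible by 30).


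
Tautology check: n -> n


Build the truth table over {n}:
n | φ
-----
F | T
T | T
Every row evaluates to true.

Yes, it is a tautology.


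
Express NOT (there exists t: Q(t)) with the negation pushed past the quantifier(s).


¬(for all x: φ) = there exists x: ¬φ, and ¬(there exists x: φ) = for all x: ¬φ.
Apply to the existential statement.

for all t: NOT(Q(t))


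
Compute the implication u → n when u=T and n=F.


Implication is false only when antecedent is true and consequent is false.
Substitute: u=T, n=F.
T → F evaluates to F.

F


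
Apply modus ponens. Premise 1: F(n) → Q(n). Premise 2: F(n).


Modus ponens: from (P → Q) and P, infer Q.
P = 'F(n)' is asserted, and P → Q holds, so Q follows.

Q(n).


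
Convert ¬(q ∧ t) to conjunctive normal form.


Step 1: Apply De Morgan: ¬(q ∧ t) = ¬q ∨ ¬t.

(¬q) ∨ (¬t)


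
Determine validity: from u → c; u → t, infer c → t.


This is (no valid rule). There exist truth assignments where the premises are all true but the conclusion is false.

Invalid.


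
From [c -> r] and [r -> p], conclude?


Hypothetical syllogism: from (P → Q) and (Q → R), infer (P → R).
Chain the two implications through the shared middle term 'r'.

c -> p


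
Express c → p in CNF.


Step 1: Rewrite c → p as ¬c ∨ p.

(¬c) ∨ p


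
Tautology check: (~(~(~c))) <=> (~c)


Build the truth table over {c}:
c | φ
-----
False | True
True | True
Every row evaluates to true.

Yes, it is a tautology.


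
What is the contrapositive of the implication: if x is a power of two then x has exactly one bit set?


The contrapositive of (P → Q) is (¬Q → ¬P); it is logically equivalent to the original.
Here P = 'x is a power of two' and Q = 'x has exactly one bit set'.

If not (x has exactly one bit set), then not (x is a power of two).


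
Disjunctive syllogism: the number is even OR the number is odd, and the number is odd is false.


Disjunctive syllogism: from (P ∨ Q) and ¬P, infer Q.
One disjunct, 'the number is odd', is ruled out; the other must hold.

the number is even


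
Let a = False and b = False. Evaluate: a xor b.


Exclusive or is true when exactly one operand is true.
Substitute: a=False, b=False.
False xor False evaluates to False.

False


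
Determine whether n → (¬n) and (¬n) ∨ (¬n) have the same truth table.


Compare truth tables:
n | φ | ψ
---------
F | T | T
T | F | F
The columns φ and ψ agree on every row.

Yes, they are logically equivalent.


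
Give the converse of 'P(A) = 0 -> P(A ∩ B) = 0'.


The converse of (P → Q) is (Q → P). It is not in general equivalent to the original.
Here P = 'P(A) = 0' and Q = 'P(A ∩ B) = 0'.

If P(A ∩ B) = 0, then P(A) = 0.


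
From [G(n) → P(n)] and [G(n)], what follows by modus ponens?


Modus ponens: from (P → Q) and P, infer Q.
P = 'G(n)' is asserted, and P → Q holds, so Q follows.

P(n).


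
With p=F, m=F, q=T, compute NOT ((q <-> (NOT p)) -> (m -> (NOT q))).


Substitute p=F, m=F, q=T:
NOT p = T
q <-> (NOT p) = T <-> T = T
NOT q = F
m -> (NOT q) = F -> F = T
(q <-> (NOT p)) -> (m -> (NOT q)) = T -> T = T
NOT ((q <-> (NOT p)) -> (m -> (NOT q))) = F

F


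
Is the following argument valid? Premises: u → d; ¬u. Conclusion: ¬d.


This is denying the antecedent (fallacy). There exist truth assignments where the premises are all true but the conclusion is false.

Invalid.


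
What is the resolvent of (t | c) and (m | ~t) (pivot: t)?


The clauses contain complementary literals t and ~t.
Resolution eliminates this pair and disjoins the remaining literals (merging duplicates).

(c | m)


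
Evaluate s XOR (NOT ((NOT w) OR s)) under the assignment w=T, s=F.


Substitute w=T, s=F:
NOT w = F
(NOT w) OR s = F OR F = F
NOT ((NOT w) OR s) = T
s XOR (NOT ((NOT w) OR s)) = F XOR T = T

T


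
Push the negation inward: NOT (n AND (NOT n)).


De Morgan: the negation of a conjunction is the disjunction of the negations.
Distribute NOT across AND, flipping it to OR, and negate each literal.

(NOT n) OR n


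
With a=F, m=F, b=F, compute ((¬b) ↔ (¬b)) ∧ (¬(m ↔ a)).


Substitute a=F, m=F, b=F:
¬b = T
¬b = T
(¬b) ↔ (¬b) = T ↔ T = T
m ↔ a = F ↔ F = T
¬(m ↔ a) = F
((¬b) ↔ (¬b)) ∧ (¬(m ↔ a)) = T ∧ F = F

F


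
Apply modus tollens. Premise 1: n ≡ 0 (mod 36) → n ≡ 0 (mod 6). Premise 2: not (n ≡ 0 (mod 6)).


Modus tollens: from (P → Q) and ¬Q, infer ¬P.
Q = 'n ≡ 0 (mod 6)' is denied; since P → Q, P must also fail.

Not (n ≡ 0 (mod 36)).


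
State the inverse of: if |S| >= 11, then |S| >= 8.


The inverse of (P → Q) is (¬P → ¬Q). It is equivalent to the converse, not to the original.
Here P = '|S| >= 11' and Q = '|S| >= 8'.

If not (|S| >= 11), then not (|S| >= 8).


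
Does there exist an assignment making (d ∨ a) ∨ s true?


Search for a satisfying assignment over {a, d, s}.
Try a=T, d=F, s=F: the formula evaluates to T.
A satisfying assignment exists.

Satisfiable.


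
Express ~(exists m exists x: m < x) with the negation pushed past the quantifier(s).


Negation flips each quantifier (∀↔∃) and negates the inner predicate.
¬(exists m exists x: φ) = forall m forall x: ¬φ.

forall m forall x: ~(m < x)


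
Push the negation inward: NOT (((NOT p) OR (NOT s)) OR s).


De Morgan: the negation of a disjunction is the conjunction of the negations.
Distribute NOT across OR, flipping it to AND, and negate each literal.

(p AND s) AND (NOT s)


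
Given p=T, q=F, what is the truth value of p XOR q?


Exclusive or is true when exactly one operand is true.
Substitute: p=T, q=F.
T XOR F evaluates to T.

T


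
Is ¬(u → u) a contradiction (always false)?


Truth table over {u}:
u | φ
-----
F | F
T | F
Every row is false.

Yes, it is a contradiction.


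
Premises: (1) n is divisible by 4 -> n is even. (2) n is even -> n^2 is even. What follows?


Hypothetical syllogism: from (P → Q) and (Q → R), infer (P → R).
Chain the two implications through the shared middle term 'n is even'.

n is divisible by 4 -> n^2 is even


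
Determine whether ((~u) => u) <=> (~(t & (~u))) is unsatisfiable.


Truth table over {t, u}:
t | u | φ
---------
False | False | False
True | False | True
False | True | True
True | True | True
Satisfying assignment at row 2: t=True, u=False gives True.

No, it is not a contradiction.


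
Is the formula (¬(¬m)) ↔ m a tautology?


Build the truth table over {m}:
m | φ
-----
F | T
T | T
Every row evaluates to true.

Yes, it is a tautology.


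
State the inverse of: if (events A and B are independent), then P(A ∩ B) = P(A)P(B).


The inverse of (P → Q) is (¬P → ¬Q). It is equivalent to the converse, not to the original.
Here P = '(events A and B are independent)' and Q = 'P(A ∩ B) = P(A)P(B)'.

If not ((events A and B are independent)), then not (P(A ∩ B) = P(A)P(B)).


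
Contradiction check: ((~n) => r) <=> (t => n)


Truth table over {n, r, t}:
n | r | t | φ
-------------
False | False | False | False
True | False | False | True
False | True | False | True
True | True | False | True
False | False | True | True
True | False | True | True
False | True | True | False
True | True | True | True
Satisfying assignment at row 2: n=True, r=False, t=False gives True.

No, it is not a contradiction.


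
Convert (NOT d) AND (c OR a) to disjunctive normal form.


Step 1: Distribute ∧ over ∨: (¬d) ∧ (c ∨ a) = ((¬d) ∧ c) ∨ ((¬d) ∧ a).

((NOT d) AND c) OR ((NOT d) AND a)


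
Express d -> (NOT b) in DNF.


Step 1: Rewrite d → (¬b) as ¬d ∨ (¬b).

(NOT d) OR (NOT b)


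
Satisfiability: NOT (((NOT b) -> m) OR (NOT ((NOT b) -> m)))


Check all 4 assignments over {b, m}:
b | m | φ
---------
F | F | F
T | F | F
F | T | F
T | T | F
No assignment makes the formula true.

Unsatisfiable.


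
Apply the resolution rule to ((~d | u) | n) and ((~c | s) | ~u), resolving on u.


The clauses contain complementary literals u and ~u.
Resolution eliminates this pair and disjoins the remaining literals (merging duplicates).

(((~d | n) | s) | ~c)


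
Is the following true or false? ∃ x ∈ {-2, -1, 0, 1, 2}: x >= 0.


Evaluate the predicate on each element: -2:F, -1:F, 0:T, 1:T, 2:T.
Witness x = 0 satisfies the predicate.

T


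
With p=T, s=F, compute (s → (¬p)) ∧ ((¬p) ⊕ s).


Substitute p=T, s=F:
¬p = F
s → (¬p) = F → F = T
¬p = F
(¬p) ⊕ s = F ⊕ F = F
(s → (¬p)) ∧ ((¬p) ⊕ s) = T ∧ F = F

F


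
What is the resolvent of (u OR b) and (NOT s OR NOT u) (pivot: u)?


The clauses contain complementary literals u and NOTu.
Resolution eliminates this pair and disjoins the remaining literals (merging duplicates).

(b OR NOT s)


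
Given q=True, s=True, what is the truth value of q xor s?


Exclusive or is true when exactly one operand is true.
Substitute: q=True, s=True.
True xor True evaluates to False.

False


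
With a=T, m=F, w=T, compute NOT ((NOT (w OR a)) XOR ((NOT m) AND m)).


Substitute a=T, m=F, w=T:
w OR a = T OR T = T
NOT (w OR a) = F
NOT m = T
(NOT m) AND m = T AND F = F
(NOT (w OR a)) XOR ((NOT m) AND m) = F XOR F = F
NOT ((NOT (w OR a)) XOR ((NOT m) AND m)) = T

T


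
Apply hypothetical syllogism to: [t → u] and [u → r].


Hypothetical syllogism: from (P → Q) and (Q → R), infer (P → R).
Chain the two implications through the shared middle term 'u'.

t → r


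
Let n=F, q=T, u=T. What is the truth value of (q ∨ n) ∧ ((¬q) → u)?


Substitute n=F, q=T, u=T:
q ∨ n = T ∨ F = T
¬q = F
(¬q) → u = F → T = T
(q ∨ n) ∧ ((¬q) → u) = T ∧ T = T

T


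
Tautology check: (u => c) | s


Build the truth table over {c, s, u}:
c | s | u | φ
-------------
False | False | False | True
True | False | False | True
False | True | False | True
True | True | False | True
False | False | True | False
True | False | True | True
False | True | True | True
True | True | True | True
Counterexample at row 5: with c=False, s=False, u=True, the formula is False.

No, it is not a tautology.


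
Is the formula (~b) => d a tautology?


Build the truth table over {b, d}:
b | d | φ
---------
False | False | False
True | False | True
False | True | True
True | True | True
Counterexample at row 1: with b=False, d=False, the formula is False.

No, it is not a tautology.


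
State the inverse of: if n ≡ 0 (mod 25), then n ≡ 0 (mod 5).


The inverse of (P → Q) is (¬P → ¬Q). It is equivalent to the converse, not to the original.
Here P = 'n ≡ 0 (mod 25)' and Q = 'n ≡ 0 (mod 5)'.

If not (n ≡ 0 (mod 25)), then not (n ≡ 0 (mod 5)).


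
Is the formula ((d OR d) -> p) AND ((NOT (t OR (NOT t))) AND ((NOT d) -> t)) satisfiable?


Check all 8 assignments over {d, p, t}:
d | p | t | φ
-------------
F | F | F | F
T | F | F | F
F | T | F | F
T | T | F | F
F | F | T | F
T | F | T | F
F | T | T | F
T | T | T | F
No assignment makes the formula true.

Unsatisfiable.


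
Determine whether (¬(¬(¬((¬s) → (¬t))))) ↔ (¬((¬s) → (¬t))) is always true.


Build the truth table over {s, t}:
s | t | φ
---------
F | F | T
T | F | T
F | T | T
T | T | T
Every row evaluates to true.

Yes, it is a tautology.


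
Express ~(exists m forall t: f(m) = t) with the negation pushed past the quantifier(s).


Negation flips each quantifier (∀↔∃) and negates the inner predicate.
¬(exists m forall t: φ) = forall m exists t: ¬φ.

forall m exists t: ~(f(m) = t)


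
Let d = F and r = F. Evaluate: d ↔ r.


Biconditional is true when both operands have the same truth value.
Substitute: d=F, r=F.
F ↔ F evaluates to T.

T


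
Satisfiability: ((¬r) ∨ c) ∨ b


Search for a satisfying assignment over {b, c, r}.
Try b=F, c=F, r=F: the formula evaluates to T.
A satisfying assignment exists.

Satisfiable.


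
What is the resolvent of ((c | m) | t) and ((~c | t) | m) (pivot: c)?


The clauses contain complementary literals c and ~c.
Resolution eliminates this pair and disjoins the remaining literals (merging duplicates).

(m | t)


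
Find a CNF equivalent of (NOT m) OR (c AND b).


Step 1: Distribute ∨ over ∧: (¬m) ∨ (c ∧ b) = ((¬m) ∨ c) ∧ ((¬m) ∨ b).

((NOT m) OR c) AND ((NOT m) OR b)


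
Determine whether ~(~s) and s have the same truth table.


Compare truth tables:
s | φ | ψ
---------
False | False | False
True | True | True
The columns φ and ψ agree on every row.

Yes, they are logically equivalent.


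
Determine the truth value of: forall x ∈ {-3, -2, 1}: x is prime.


Evaluate the predicate on each element: -3:False, -2:False, 1:False.
Counterexample x = -3 fails the predicate.

False


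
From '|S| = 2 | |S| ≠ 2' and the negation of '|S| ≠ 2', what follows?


Disjunctive syllogism: from (P ∨ Q) and ¬P, infer Q.
One disjunct, '|S| ≠ 2', is ruled out; the other must hold.

|S| = 2


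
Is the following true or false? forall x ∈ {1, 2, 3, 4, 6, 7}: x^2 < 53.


Evaluate the predicate on each element: 1:True, 2:True, 3:True, 4:True, 6:True, 7:True.
Every element satisfies the predicate.

True


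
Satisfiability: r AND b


Search for a satisfying assignment over {b, r}.
Try b=T, r=T: the formula evaluates to T.
A satisfying assignment exists.

Satisfiable.


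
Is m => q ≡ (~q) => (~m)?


Compare truth tables:
m | q | φ | ψ
-------------
False | False | True | True
True | False | False | False
False | True | True | True
True | True | True | True
The columns φ and ψ agree on every row.

Yes, they are logically equivalent.


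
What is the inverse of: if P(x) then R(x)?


The inverse of (P → Q) is (¬P → ¬Q). It is equivalent to the converse, not to the original.
Here P = 'P(x)' and Q = 'R(x)'.

If not (P(x)), then not (R(x)).


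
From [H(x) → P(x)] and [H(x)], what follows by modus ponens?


Modus ponens: from (P → Q) and P, infer Q.
P = 'H(x)' is asserted, and P → Q holds, so Q follows.

P(x).


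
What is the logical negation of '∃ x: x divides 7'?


¬(∀ x: φ) = ∃ x: ¬φ, and ¬(∃ x: φ) = ∀ x: ¬φ.
Apply to the existential statement.

∀ x: ¬(x divides 7)


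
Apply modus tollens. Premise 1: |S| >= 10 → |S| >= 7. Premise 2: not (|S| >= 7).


Modus tollens: from (P → Q) and ¬Q, infer ¬P.
Q = '|S| >= 7' is denied; since P → Q, P must also fail.

Not (|S| >= 10).


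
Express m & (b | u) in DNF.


Step 1: Distribute ∧ over ∨: m ∧ (b ∨ u) = (m ∧ b) ∨ (m ∧ u).

(m & b) | (m & u)


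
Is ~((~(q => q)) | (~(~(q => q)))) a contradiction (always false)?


Truth table over {q}:
q | φ
-----
False | False
True | False
Every row is false.

Yes, it is a contradiction.


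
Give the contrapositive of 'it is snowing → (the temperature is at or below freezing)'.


The contrapositive of (P → Q) is (¬Q → ¬P); it is logically equivalent to the original.
Here P = 'it is snowing' and Q = '(the temperature is at or below freezing)'.

If not ((the temperature is at or below freezing)), then not (it is snowing).


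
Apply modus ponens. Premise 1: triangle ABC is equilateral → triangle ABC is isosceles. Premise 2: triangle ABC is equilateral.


Modus ponens: from (P → Q) and P, infer Q.
P = 'triangle ABC is equilateral' is asserted, and P → Q holds, so Q follows.

triangle ABC is isosceles.


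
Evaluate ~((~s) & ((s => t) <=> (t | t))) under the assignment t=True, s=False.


Substitute t=True, s=False:
~s = True
s => t = False => True = True
t | t = True | True = True
(s => t) <=> (t | t) = True <=> True = True
(~s) & ((s => t) <=> (t | t)) = True & True = True
~((~s) & ((s => t) <=> (t | t))) = False

False


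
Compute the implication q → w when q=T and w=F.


Implication is false only when antecedent is true and consequent is false.
Substitute: q=T, w=F.
T → F evaluates to F.

F


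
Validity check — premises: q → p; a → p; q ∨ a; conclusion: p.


This matches the form of proof by cases: the conclusion follows in every model of the premises.

Valid.


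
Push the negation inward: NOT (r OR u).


De Morgan: the negation of a disjunction is the conjunction of the negations.
Distribute NOT across OR, flipping it to AND, and negate each literal.

(NOT r) AND (NOT u)


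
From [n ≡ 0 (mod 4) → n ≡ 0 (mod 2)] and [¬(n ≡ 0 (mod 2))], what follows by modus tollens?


Modus tollens: from (P → Q) and ¬Q, infer ¬P.
Q = 'n ≡ 0 (mod 2)' is denied; since P → Q, P must also fail.

Not (n ≡ 0 (mod 4)).


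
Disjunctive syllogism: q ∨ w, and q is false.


Disjunctive syllogism: from (P ∨ Q) and ¬P, infer Q.
One disjunct, 'q', is ruled out; the other must hold.

w


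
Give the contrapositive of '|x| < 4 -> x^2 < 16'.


The contrapositive of (P → Q) is (¬Q → ¬P); it is logically equivalent to the original.
Here P = '|x| < 4' and Q = 'x^2 < 16'.

If not (x^2 < 16), then not (|x| < 4).


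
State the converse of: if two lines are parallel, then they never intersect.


The converse of (P → Q) is (Q → P). It is not in general equivalent to the original.
Here P = 'two lines are parallel' and Q = 'they never intersect'.

If they never intersect, then two lines are parallel.


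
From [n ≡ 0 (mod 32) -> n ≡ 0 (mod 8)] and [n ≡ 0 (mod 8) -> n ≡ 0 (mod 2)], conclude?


Hypothetical syllogism: from (P → Q) and (Q → R), infer (P → R).
Chain the two implications through the shared middle term 'n ≡ 0 (mod 8)'.

n ≡ 0 (mod 32) -> n ≡ 0 (mod 2)


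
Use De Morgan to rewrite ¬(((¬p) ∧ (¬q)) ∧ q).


De Morgan: the negation of a conjunction is the disjunction of the negations.
Distribute ¬ across ∧, flipping it to ∨, and negate each literal.

(p ∨ q) ∨ (¬q)


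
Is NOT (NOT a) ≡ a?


Compare truth tables:
a | φ | ψ
---------
F | F | F
T | T | T
The columns φ and ψ agree on every row.

Yes, they are logically equivalent.


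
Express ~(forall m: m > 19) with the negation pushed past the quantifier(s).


¬(forall x: φ) = exists x: ¬φ, and ¬(exists x: φ) = forall x: ¬φ.
Apply to the universal statement.

exists m: ~(m > 19)


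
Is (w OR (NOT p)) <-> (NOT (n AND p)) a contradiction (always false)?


Truth table over {n, p, w}:
n | p | w | φ
-------------
F | F | F | T
T | F | F | T
F | T | F | F
T | T | F | T
F | F | T | T
T | F | T | T
F | T | T | T
T | T | T | F
Satisfying assignment at row 1: n=F, p=F, w=F gives T.

No, it is not a contradiction.


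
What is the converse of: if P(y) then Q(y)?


The converse of (P → Q) is (Q → P). It is not in general equivalent to the original.
Here P = 'P(y)' and Q = 'Q(y)'.

If Q(y), then P(y).


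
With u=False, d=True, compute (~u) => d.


Substitute u=False, d=True:
~u = True
(~u) => d = True => True = True

True


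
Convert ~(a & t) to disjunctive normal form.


Step 1: Apply De Morgan: ¬(a ∧ t) = ¬a ∨ ¬t.

(~a) | (~t)


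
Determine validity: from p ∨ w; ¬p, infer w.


This matches the form of disjunctive syllogism: the conclusion follows in every model of the premises.

Valid.


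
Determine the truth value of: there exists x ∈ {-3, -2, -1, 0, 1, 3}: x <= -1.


Evaluate the predicate on each element: -3:T, -2:T, -1:T, 0:F, 1:F, 3:F.
Witness x = -3 satisfies the predicate.

T


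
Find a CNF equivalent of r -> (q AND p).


Step 1: Rewrite r → (q ∧ p) as ¬r ∨ (q ∧ p).
Step 2: Distribute ∨ over ∧.

((NOT r) OR q) AND ((NOT r) OR p)


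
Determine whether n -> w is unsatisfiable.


Truth table over {n, w}:
n | w | φ
---------
F | F | T
T | F | F
F | T | T
T | T | T
Satisfying assignment at row 1: n=F, w=F gives T.

No, it is not a contradiction.


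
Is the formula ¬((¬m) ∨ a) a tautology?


Build the truth table over {a, m}:
a | m | φ
---------
F | F | F
T | F | F
F | T | T
T | T | F
Counterexample at row 1: with a=F, m=F, the formula is F.

No, it is not a tautology.


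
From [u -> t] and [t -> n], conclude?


Hypothetical syllogism: from (P → Q) and (Q → R), infer (P → R).
Chain the two implications through the shared middle term 't'.

u -> n


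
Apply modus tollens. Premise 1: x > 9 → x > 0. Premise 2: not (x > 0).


Modus tollens: from (P → Q) and ¬Q, infer ¬P.
Q = 'x > 0' is denied; since P → Q, P must also fail.

Not (x > 9).


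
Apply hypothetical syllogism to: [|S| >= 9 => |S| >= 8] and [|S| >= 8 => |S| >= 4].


Hypothetical syllogism: from (P → Q) and (Q → R), infer (P → R).
Chain the two implications through the shared middle term '|S| >= 8'.

|S| >= 9 => |S| >= 4


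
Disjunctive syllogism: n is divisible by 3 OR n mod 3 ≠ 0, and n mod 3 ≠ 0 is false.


Disjunctive syllogism: from (P ∨ Q) and ¬P, infer Q.
One disjunct, 'n mod 3 ≠ 0', is ruled out; the other must hold.

n is divisible by 3


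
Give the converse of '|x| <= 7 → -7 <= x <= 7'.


The converse of (P → Q) is (Q → P). It is not in general equivalent to the original.
Here P = '|x| <= 7' and Q = '-7 <= x <= 7'.

If -7 <= x <= 7, then |x| <= 7.


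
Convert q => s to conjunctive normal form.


Step 1: Rewrite q → s as ¬q ∨ s.

(~q) | s


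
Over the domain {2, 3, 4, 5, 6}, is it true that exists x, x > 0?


Evaluate the predicate on each element: 2:True, 3:True, 4:True, 5:True, 6:True.
Witness x = 2 satisfies the predicate.

True


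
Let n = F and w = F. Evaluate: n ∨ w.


Disjunction is false only when both operands are false.
Substitute: n=F, w=F.
F ∨ F evaluates to F.

F


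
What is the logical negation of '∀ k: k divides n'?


¬(∀ x: φ) = ∃ x: ¬φ, and ¬(∃ x: φ) = ∀ x: ¬φ.
Apply to the universal statement.

∃ k: ¬(k divides n)


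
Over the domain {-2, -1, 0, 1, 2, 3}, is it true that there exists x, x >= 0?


Evaluate the predicate on each element: -2:F, -1:F, 0:T, 1:T, 2:T, 3:T.
Witness x = 0 satisfies the predicate.

T


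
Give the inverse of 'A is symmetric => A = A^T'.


The inverse of (P → Q) is (¬P → ¬Q). It is equivalent to the converse, not to the original.
Here P = 'A is symmetric' and Q = 'A = A^T'.

If not (A is symmetric), then not (A = A^T).


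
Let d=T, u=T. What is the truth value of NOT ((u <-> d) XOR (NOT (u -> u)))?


Substitute d=T, u=T:
u <-> d = T <-> T = T
u -> u = T -> T = T
NOT (u -> u) = F
(u <-> d) XOR (NOT (u -> u)) = T XOR F = T
NOT ((u <-> d) XOR (NOT (u -> u))) = F

F


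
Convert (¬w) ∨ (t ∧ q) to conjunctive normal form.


Step 1: Distribute ∨ over ∧: (¬w) ∨ (t ∧ q) = ((¬w) ∨ t) ∧ ((¬w) ∨ q).

((¬w) ∨ t) ∧ ((¬w) ∨ q)


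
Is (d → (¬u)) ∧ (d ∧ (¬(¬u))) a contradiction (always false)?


Truth table over {d, u}:
d | u | φ
---------
F | F | F
T | F | F
F | T | F
T | T | F
Every row is false.

Yes, it is a contradiction.


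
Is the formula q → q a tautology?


Build the truth table over {q}:
q | φ
-----
F | T
T | T
Every row evaluates to true.

Yes, it is a tautology.


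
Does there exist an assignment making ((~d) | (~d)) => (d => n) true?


Search for a satisfying assignment over {d, n}.
Try d=False, n=False: the formula evaluates to True.
A satisfying assignment exists.

Satisfiable.


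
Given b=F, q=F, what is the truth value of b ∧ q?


Conjunction is true only when both operands are true.
Substitute: b=F, q=F.
F ∧ F evaluates to F.

F


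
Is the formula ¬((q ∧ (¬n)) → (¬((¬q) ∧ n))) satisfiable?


Check all 4 assignments over {n, q}:
n | q | φ
---------
F | F | F
T | F | F
F | T | F
T | T | F
No assignment makes the formula true.

Unsatisfiable.


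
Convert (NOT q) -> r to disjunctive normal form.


Step 1: Rewrite (¬q) → r as ¬(¬q) ∨ r.
Step 2: Eliminate any double negations (¬¬X = X).

q OR r


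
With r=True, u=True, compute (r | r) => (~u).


Substitute r=True, u=True:
r | r = True | True = True
~u = False
(r | r) => (~u) = True => False = False

False


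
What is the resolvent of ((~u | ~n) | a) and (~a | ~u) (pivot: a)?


The clauses contain complementary literals a and ~a.
Resolution eliminates this pair and disjoins the remaining literals (merging duplicates).

(~u | ~n)


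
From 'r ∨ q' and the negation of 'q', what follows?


Disjunctive syllogism: from (P ∨ Q) and ¬P, infer Q.
One disjunct, 'q', is ruled out; the other must hold.

r


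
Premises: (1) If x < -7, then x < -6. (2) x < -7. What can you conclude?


Modus ponens: from (P → Q) and P, infer Q.
P = 'x < -7' is asserted, and P → Q holds, so Q follows.

x < -6.


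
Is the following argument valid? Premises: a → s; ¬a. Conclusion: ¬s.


This is denying the antecedent (fallacy). There exist truth assignments where the premises are all true but the conclusion is false.

Invalid.


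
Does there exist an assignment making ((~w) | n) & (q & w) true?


Search for a satisfying assignment over {n, q, w}.
Try n=True, q=True, w=True: the formula evaluates to True.
A satisfying assignment exists.

Satisfiable.


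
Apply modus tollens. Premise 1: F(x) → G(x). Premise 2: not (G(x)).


Modus tollens: from (P → Q) and ¬Q, infer ¬P.
Q = 'G(x)' is denied; since P → Q, P must also fail.

Not (F(x)).


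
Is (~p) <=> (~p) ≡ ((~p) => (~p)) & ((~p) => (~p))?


Compare truth tables:
p | φ | ψ
---------
False | True | True
True | True | True
The columns φ and ψ agree on every row.

Yes, they are logically equivalent.


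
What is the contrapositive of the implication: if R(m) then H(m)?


The contrapositive of (P → Q) is (¬Q → ¬P); it is logically equivalent to the original.
Here P = 'R(m)' and Q = 'H(m)'.

If not (H(m)), then not (R(m)).


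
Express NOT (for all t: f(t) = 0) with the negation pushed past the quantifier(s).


¬(for all x: φ) = there exists x: ¬φ, and ¬(there exists x: φ) = for all x: ¬φ.
Apply to the universal statement.

there exists t: NOT(f(t) = 0)


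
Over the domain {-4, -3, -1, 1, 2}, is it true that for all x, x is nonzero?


Evaluate the predicate on each element: -4:T, -3:T, -1:T, 1:T, 2:T.
Every element satisfies the predicate.

T


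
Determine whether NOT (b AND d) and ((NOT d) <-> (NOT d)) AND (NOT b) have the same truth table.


Compare truth tables:
b | d | φ | ψ
-------------
F | F | T | T
T | F | T | F
F | T | T | T
T | T | F | F
They differ at row 2 (b=T, d=F): φ=T but ψ=F.

No, they are not logically equivalent.


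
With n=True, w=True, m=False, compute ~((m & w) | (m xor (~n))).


Substitute n=True, w=True, m=False:
m & w = False & True = False
~n = False
m xor (~n) = False xor False = False
(m & w) | (m xor (~n)) = False | False = False
~((m & w) | (m xor (~n))) = True

True


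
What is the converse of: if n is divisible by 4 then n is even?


The converse of (P → Q) is (Q → P). It is not in general equivalent to the original.
Here P = 'n is divisible by 4' and Q = 'n is even'.

If n is even, then n is divisible by 4.


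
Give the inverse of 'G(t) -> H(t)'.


The inverse of (P → Q) is (¬P → ¬Q). It is equivalent to the converse, not to the original.
Here P = 'G(t)' and Q = 'H(t)'.

If not (G(t)), then not (H(t)).


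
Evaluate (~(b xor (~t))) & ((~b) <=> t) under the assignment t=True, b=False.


Substitute t=True, b=False:
~t = False
b xor (~t) = False xor False = False
~(b xor (~t)) = True
~b = True
(~b) <=> t = True <=> True = True
(~(b xor (~t))) & ((~b) <=> t) = True & True = True

True


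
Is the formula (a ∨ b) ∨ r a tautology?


Build the truth table over {a, b, r}:
a | b | r | φ
-------------
F | F | F | F
T | F | F | T
F | T | F | T
T | T | F | T
F | F | T | T
T | F | T | T
F | T | T | T
T | T | T | T
Counterexample at row 1: with a=F, b=F, r=F, the formula is F.

No, it is not a tautology.


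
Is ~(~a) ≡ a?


Compare truth tables:
a | φ | ψ
---------
False | False | False
True | True | True
The columns φ and ψ agree on every row.

Yes, they are logically equivalent.
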